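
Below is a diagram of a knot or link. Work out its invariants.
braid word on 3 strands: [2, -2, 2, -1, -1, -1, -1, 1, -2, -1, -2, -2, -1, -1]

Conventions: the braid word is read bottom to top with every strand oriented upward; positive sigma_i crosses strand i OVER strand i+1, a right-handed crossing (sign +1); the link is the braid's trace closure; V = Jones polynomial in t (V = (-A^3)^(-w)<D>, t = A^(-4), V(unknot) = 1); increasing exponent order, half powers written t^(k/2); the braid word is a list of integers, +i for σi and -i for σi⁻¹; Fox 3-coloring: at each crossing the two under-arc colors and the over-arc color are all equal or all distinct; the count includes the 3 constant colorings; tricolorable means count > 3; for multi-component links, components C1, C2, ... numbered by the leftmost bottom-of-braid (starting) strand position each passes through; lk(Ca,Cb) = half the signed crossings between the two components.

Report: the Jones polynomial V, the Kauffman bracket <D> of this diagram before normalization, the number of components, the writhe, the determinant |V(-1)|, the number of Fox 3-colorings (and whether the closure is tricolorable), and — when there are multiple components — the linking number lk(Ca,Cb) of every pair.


V = t^-11 - 2t^-10 + 2t^-9 - 3t^-8 + 2t^-7 - 2t^-6 + 2t^-5 + t^-3
<D> = A^-12 + 2A^-4 - 2 + 2A^4 - 3A^8 + 2A^12 - 2A^16 + A^20 (w = -8)
1 component over 14 crossings, w = -8
9 Fox colorings among 3^14, |V(-1)| = 15: tricolorable
why: |V(-1)| = 15: so tricolorable, since 3 divides 15


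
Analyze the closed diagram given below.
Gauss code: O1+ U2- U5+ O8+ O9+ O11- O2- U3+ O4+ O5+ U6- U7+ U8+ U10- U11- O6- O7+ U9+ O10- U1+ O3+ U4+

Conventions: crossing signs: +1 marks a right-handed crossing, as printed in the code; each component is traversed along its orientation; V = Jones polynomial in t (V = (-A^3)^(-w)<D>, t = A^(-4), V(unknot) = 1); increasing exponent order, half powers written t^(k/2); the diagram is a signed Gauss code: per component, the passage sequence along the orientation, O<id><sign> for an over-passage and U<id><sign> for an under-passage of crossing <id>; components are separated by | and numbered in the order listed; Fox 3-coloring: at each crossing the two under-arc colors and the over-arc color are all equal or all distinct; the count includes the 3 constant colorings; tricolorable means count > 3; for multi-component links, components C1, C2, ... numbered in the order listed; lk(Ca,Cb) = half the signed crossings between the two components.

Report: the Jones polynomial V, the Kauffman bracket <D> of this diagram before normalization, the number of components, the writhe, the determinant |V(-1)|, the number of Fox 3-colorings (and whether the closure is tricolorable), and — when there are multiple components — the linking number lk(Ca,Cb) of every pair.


V(t) = t - t^2 + 2t^3 - t^4 + t^5 - t^6
bracket: A^-15 - A^-11 + A^-7 - 2A^-3 + A - A^5, w = +3
1 component, writhe +3, over 11 crossings
det 7, colorings 3 of 3^11 — not tricolorable
observation: det 7 = |V(-1)|; not divisible by 3, so not tricolorable


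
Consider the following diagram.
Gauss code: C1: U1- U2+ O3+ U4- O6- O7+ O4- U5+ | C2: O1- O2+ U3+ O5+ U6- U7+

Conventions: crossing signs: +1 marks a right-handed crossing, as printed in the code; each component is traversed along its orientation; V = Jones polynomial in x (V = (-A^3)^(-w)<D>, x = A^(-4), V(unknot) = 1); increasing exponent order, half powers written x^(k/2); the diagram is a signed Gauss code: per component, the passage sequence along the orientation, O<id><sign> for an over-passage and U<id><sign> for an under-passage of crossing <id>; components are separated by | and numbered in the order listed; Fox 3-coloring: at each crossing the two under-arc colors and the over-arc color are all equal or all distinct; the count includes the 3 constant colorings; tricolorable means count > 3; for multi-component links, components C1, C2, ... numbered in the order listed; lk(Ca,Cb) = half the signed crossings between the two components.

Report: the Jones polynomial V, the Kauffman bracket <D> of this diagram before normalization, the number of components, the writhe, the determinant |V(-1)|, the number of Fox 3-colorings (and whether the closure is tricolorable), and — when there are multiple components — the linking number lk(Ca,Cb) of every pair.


Jones polynomial: V(x) = -x^(1/2) - x^(5/2)
<D> = A^-7 + A; writhe +1
components 2, writhe +1 (7 crossings)
linking number lk(C1,C2) = +1
3-colorings: 3 of 3^7, det 2 — not tricolorable
note: the 1 component pair carries total linking +1


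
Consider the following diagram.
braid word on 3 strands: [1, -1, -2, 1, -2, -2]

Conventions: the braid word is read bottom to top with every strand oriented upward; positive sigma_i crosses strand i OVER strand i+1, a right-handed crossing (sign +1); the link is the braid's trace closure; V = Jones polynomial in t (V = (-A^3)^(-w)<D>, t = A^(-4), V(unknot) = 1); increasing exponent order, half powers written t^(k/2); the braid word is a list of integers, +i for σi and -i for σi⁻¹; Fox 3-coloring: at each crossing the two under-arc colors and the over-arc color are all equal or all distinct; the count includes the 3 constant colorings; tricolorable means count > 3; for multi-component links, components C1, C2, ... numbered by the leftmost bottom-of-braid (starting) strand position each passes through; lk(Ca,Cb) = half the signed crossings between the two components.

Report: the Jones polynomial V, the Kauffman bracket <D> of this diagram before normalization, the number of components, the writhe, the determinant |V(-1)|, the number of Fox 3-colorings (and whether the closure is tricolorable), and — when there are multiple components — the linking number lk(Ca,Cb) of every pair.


Jones polynomial: V(t) = -t^-4 + t^-3 + t^-1
<D> = A^-2 + A^6 - A^10; writhe -2
components 1, writhe -2 (6 crossings)
3-colorings: 9 of 3^6, det 3 — tricolorable
note: the span of V is 3, forcing >= 3 crossings in any diagram


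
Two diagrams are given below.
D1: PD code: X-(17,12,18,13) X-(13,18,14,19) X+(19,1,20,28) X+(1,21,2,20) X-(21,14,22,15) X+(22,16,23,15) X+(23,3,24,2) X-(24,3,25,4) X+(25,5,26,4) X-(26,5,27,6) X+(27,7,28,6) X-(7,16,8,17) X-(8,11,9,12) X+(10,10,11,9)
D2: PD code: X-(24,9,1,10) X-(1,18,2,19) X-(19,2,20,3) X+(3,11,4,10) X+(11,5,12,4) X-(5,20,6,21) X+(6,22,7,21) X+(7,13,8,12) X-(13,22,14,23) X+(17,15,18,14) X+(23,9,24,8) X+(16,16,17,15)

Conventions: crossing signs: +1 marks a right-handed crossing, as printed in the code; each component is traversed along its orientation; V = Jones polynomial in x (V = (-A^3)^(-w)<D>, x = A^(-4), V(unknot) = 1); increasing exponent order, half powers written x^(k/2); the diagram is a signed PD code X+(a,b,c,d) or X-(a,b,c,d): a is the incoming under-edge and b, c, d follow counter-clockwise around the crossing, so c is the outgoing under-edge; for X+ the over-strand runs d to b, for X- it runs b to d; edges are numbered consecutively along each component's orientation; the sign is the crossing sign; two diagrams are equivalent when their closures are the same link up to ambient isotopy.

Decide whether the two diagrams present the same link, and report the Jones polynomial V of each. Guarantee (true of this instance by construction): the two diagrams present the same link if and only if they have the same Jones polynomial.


equivalent: yes
D1 (bracket -A^-12 + A^-8 - A^-4 + 3 - A^4 + A^8 - A^12; 14 crossings at w = 0): V = -x^-3 + x^-2 - x^-1 + 3 - x + x^2 - x^3
V(D2) = -x^-3 + x^-2 - x^-1 + 3 - x + x^2 - x^3  [12 crossings, <D> = -A^-6 + A^-2 - A^2 + 3A^6 - A^10 + A^14 - A^18, w = +2]
observation: from 14 to 12 crossings by R-moves: one link, two diagrams


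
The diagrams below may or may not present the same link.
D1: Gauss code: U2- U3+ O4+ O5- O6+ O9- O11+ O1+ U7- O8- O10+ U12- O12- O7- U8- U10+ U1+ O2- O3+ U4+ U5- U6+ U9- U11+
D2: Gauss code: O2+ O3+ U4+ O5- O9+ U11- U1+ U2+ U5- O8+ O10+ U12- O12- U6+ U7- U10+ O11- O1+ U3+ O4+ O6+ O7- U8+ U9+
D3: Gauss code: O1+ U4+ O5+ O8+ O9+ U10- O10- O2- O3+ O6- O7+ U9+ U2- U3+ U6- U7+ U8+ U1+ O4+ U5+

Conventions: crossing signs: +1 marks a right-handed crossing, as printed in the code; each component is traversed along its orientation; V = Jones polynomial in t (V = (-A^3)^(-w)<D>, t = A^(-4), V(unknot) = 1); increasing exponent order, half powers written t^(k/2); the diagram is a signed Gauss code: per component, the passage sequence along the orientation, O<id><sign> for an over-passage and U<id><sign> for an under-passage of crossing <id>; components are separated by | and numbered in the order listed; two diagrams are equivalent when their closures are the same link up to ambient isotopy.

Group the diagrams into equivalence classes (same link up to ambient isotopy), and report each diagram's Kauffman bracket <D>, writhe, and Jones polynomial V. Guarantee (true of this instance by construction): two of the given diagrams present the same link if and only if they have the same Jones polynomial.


classes: {D1} | {D2} | {D3}
V(D1) = 1  [12 crossings, <D> = 1, w = 0]
V(D2) = t - t^2 + 2t^3 - t^4 + t^5 - t^6  (w +4, c 12, <D> = -A^-12 + A^-8 - A^-4 + 2 - A^4 + A^8)
D3 (bracket -A^-4 + 1 + A^8; 10 crossings at w = +4): V = t + t^3 - t^4
note: comparing 3 Jones polynomials yields 3 groups


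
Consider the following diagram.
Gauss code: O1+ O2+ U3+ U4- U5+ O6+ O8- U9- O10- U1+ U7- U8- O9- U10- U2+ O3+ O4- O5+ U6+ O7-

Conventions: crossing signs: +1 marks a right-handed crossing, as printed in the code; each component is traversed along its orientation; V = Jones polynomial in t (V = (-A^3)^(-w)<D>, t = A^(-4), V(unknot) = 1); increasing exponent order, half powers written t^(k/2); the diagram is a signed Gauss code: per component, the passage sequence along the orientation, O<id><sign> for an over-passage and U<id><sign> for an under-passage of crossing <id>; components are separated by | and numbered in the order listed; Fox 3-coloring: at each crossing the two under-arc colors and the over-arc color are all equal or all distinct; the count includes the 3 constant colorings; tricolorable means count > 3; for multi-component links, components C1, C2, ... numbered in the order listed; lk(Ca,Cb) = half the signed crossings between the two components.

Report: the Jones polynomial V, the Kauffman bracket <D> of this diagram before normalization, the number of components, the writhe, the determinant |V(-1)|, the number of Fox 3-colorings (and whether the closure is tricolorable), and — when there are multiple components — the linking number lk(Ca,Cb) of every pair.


V(t) = -t^-3 + t^-2 - t^-1 + 3 - t + t^2 - t^3
bracket: -A^-12 + A^-8 - A^-4 + 3 - A^4 + A^8 - A^12, w = 0
1 component, writhe 0, over 10 crossings
det 9, colorings 27 of 3^10 — tricolorable
observation: V spans 6 powers of t: at least 6 crossings in any diagram


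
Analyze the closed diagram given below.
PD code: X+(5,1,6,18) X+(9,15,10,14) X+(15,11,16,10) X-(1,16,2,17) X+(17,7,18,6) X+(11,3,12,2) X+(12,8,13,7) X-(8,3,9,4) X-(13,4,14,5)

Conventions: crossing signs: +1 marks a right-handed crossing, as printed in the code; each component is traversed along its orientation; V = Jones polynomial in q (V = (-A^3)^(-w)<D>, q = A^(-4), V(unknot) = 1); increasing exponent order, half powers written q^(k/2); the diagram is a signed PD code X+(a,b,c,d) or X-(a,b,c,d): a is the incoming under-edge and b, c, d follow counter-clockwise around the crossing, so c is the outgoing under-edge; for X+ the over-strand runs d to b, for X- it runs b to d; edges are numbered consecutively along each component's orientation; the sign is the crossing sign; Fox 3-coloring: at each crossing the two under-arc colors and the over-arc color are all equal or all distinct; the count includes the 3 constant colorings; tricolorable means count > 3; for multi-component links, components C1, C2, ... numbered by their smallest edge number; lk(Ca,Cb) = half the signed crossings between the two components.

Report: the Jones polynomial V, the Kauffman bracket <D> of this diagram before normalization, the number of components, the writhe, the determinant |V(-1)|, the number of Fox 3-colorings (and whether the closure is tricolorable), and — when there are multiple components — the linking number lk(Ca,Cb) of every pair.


V(q) = q^-1 - 1 + 2q - 3q^2 + 3q^3 - 2q^4 + 2q^5 - q^6
bracket: A^-15 - 2A^-11 + 2A^-7 - 3A^-3 + 3A - 2A^5 + A^9 - A^13, w = +3
1 component, writhe +3, over 9 crossings
det 15, colorings 9 of 3^9 — tricolorable
observation: w = +3 (over 9 crossings) is diagram-only; (-A^3)^(-3) removes it from V


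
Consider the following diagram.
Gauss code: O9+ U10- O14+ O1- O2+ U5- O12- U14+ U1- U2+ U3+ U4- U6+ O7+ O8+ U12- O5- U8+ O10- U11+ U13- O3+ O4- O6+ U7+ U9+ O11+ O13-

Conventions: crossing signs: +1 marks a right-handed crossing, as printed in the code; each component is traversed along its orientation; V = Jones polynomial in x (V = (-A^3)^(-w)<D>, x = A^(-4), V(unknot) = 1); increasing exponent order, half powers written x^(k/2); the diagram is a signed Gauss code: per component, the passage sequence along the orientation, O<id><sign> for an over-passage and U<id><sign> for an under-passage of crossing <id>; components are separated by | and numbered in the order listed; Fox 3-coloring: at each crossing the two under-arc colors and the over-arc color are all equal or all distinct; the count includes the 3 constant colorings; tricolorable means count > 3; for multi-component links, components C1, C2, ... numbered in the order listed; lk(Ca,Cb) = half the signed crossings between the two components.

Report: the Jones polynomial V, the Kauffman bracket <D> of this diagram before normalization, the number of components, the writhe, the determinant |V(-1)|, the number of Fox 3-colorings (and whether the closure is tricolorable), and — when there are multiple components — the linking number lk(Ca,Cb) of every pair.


Jones polynomial: V(x) = x^-2 - x^-1 + 2 - 2x + x^2 - x^3 + x^4
<D> = A^-10 - A^-6 + A^-2 - 2A^2 + 2A^6 - A^10 + A^14; writhe +2
components 1, writhe +2 (14 crossings)
3-colorings: 9 of 3^14, det 9 — tricolorable
note: V spans 6 powers of x: at least 6 crossings in any diagram


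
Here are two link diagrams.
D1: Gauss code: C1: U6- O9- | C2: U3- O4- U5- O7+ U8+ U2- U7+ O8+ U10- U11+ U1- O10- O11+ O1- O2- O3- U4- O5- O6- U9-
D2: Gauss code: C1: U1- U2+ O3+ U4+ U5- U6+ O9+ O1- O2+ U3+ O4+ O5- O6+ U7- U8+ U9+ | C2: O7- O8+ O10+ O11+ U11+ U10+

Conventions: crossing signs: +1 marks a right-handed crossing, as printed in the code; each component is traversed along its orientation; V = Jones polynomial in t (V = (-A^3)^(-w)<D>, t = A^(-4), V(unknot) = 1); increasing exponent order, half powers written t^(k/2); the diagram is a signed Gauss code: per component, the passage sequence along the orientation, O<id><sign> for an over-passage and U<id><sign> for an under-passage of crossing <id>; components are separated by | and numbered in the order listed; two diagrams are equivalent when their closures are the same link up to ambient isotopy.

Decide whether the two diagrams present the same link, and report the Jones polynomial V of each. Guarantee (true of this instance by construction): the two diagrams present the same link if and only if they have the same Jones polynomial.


equivalent: no
V(D1) = t^(-13/2) - t^(-11/2) + t^(-9/2) - 2t^(-7/2) - t^(-3/2)  (w -5, c 11, <D> = A^-9 + 2A^-1 - A^3 + A^7 - A^11)
V(D2) = -t^(1/2) - t^(3/2) - t^(5/2) + t^(9/2)  (w +5, c 11, <D> = -A^-3 + A^5 + A^9 + A^13)
why: 2 classes among 2 diagrams; unequal V(t) rules out equality


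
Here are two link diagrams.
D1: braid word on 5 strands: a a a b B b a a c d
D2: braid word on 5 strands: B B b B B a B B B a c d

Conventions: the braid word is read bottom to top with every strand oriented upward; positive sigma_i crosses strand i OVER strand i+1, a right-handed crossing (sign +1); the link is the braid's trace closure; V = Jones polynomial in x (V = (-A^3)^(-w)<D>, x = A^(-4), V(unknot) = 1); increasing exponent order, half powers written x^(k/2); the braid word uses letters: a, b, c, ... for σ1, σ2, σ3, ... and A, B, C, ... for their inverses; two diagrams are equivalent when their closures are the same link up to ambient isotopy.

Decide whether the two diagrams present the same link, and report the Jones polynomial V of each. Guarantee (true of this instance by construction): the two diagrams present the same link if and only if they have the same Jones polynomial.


equivalent: no
D1 (bracket -A^-4 + 1 - A^4 + A^8 + A^16; 10 crossings at w = +8): V = x^2 + x^4 - x^5 + x^6 - x^7
V(D2) = x^-8 - 2x^-7 + 3x^-6 - 4x^-5 + 3x^-4 - 3x^-3 + 3x^-2 - x^-1 + 1  [12 crossings, <D> = A^-6 - A^-2 + 3A^2 - 3A^6 + 3A^10 - 4A^14 + 3A^18 - 2A^22 + A^26, w = -2]
observation: V(x) takes 2 values over 2 diagrams, fixing the grouping


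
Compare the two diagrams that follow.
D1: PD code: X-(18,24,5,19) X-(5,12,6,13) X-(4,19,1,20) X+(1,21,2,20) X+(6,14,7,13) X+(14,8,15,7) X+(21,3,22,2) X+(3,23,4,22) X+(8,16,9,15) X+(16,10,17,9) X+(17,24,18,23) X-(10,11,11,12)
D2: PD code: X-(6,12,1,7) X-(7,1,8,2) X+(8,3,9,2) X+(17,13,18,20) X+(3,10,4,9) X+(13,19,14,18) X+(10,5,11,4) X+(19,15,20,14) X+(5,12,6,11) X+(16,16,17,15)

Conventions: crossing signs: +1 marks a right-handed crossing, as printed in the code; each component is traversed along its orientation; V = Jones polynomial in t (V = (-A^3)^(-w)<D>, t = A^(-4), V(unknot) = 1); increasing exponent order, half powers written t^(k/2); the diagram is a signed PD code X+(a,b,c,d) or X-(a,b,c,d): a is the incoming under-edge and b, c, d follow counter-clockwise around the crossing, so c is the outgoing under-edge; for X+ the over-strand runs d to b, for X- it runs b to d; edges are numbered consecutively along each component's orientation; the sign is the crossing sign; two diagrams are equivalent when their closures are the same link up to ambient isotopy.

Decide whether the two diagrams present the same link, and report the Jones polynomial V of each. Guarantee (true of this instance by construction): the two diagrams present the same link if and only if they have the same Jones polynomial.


same link: yes
V(D1) = t + t^2 + 2t^3 + t^4 - t^7  [12 crossings, <D> = -A^-16 + A^-4 + 2 + A^4 + A^8, w = +4]
D2 (bracket -A^-10 + A^2 + 2A^6 + A^10 + A^14; 10 crossings at w = +6): V = t + t^2 + 2t^3 + t^4 - t^7
note: one V(t) for all 2 diagrams — one class (guaranteed)


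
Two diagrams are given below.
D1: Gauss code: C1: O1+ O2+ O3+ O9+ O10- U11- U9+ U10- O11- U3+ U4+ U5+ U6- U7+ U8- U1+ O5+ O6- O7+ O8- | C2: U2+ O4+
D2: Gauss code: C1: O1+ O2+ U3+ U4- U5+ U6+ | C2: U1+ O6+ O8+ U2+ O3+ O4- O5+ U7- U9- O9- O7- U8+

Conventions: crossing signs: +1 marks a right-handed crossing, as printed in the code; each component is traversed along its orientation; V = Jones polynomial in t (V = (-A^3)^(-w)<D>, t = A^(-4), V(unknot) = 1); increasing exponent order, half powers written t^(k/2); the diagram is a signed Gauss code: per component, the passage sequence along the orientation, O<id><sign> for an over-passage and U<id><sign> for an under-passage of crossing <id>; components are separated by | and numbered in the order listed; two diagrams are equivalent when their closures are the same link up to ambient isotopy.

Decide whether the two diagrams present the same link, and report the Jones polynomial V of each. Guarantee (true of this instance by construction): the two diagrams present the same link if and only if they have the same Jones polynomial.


same link: no
V(D1) = -t^(1/2) - t^(5/2)  [11 crossings, <D> = A^-1 + A^7, w = +3]
V(D2) = -t^(3/2) - t^(7/2) + t^(9/2) - t^(11/2)  (w +3, c 9, <D> = A^-13 - A^-9 + A^-5 + A^3)
note: V(t) takes 2 values over 2 diagrams, fixing the grouping


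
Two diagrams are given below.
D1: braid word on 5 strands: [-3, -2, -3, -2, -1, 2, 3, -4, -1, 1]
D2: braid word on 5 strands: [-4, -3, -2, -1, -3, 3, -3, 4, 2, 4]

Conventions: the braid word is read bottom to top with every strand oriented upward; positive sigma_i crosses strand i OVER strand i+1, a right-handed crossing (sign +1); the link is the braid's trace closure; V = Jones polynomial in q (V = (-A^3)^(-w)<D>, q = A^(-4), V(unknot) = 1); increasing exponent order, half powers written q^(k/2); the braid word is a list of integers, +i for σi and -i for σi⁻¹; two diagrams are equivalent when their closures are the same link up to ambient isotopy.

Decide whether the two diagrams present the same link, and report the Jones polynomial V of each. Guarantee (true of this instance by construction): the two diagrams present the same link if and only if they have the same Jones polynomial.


equivalent: yes
V(D1) = 1  (w -4, c 10, <D> = A^-12)
V(D2) = 1  (w -2, c 10, <D> = A^-6)
why: Markov moves rewrite D1 (10 crossings) into D2 (10)


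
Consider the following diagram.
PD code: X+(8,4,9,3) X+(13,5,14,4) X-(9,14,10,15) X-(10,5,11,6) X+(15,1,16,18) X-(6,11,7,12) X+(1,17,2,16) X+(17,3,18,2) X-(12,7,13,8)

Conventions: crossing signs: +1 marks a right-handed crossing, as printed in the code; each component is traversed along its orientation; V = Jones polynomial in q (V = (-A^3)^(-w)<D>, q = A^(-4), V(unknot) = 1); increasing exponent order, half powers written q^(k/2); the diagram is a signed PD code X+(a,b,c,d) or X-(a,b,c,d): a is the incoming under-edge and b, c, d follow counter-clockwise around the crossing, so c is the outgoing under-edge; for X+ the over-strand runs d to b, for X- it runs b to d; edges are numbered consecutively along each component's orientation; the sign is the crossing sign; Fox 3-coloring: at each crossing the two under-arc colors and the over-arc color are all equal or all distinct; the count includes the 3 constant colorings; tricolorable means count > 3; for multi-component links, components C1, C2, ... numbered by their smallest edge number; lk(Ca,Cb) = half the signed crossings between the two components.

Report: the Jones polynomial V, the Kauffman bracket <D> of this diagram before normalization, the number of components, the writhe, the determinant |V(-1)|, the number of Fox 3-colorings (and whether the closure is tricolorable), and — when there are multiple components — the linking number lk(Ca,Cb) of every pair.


V(q) = -q^-3 + q^-2 - q^-1 + 3 - q + q^2 - q^3
bracket: A^-9 - A^-5 + A^-1 - 3A^3 + A^7 - A^11 + A^15, w = +1
1 component, writhe +1, over 9 crossings
det 9, colorings 27 of 3^9 — tricolorable
observation: palindromic: swapping q for 1/q fixes V


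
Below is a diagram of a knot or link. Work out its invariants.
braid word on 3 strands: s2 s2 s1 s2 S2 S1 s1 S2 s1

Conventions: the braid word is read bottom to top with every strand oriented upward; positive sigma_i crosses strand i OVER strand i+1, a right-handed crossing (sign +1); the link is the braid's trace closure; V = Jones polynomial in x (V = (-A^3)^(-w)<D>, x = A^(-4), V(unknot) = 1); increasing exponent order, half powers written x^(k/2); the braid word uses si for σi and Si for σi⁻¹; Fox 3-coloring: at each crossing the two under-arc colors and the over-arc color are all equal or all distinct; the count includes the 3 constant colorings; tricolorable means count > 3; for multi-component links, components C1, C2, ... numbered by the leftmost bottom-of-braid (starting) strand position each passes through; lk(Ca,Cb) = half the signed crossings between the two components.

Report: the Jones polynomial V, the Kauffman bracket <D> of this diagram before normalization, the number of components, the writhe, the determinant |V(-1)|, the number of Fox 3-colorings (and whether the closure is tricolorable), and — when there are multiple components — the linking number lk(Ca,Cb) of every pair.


Jones polynomial: V(x) = -x^(1/2) + x^(3/2) - x^(5/2) - x^(9/2)
<D> = A^-9 + A^-1 - A^3 + A^7; writhe +3
components 2, writhe +3 (9 crossings)
linking number lk(C1,C2) = +2
3-colorings: 3 of 3^9, det 4 — not tricolorable
note: the span of V is 4, within the link bound 9 + 2 - 1


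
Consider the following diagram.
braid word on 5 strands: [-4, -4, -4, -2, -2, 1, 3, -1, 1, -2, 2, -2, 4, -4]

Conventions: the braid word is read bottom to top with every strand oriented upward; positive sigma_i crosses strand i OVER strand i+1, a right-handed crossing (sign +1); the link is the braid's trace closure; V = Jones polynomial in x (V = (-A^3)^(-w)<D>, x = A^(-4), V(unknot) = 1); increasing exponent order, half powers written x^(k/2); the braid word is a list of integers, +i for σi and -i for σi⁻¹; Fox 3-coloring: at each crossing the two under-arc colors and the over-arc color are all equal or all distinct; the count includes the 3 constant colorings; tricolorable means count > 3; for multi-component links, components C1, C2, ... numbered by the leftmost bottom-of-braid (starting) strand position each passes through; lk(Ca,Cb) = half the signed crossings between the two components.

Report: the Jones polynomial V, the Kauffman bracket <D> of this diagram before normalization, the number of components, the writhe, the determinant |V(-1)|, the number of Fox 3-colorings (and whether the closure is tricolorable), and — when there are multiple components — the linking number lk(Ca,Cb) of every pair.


V = x^-8 - 2x^-7 + x^-6 - 2x^-5 + 2x^-4 + x^-2
<D> = A^-4 + 2A^4 - 2A^8 + A^12 - 2A^16 + A^20 (w = -4)
1 component over 14 crossings, w = -4
27 Fox colorings among 3^14, |V(-1)| = 9: tricolorable
why: |V(-1)| = 9: so tricolorable, since 3 divides 9


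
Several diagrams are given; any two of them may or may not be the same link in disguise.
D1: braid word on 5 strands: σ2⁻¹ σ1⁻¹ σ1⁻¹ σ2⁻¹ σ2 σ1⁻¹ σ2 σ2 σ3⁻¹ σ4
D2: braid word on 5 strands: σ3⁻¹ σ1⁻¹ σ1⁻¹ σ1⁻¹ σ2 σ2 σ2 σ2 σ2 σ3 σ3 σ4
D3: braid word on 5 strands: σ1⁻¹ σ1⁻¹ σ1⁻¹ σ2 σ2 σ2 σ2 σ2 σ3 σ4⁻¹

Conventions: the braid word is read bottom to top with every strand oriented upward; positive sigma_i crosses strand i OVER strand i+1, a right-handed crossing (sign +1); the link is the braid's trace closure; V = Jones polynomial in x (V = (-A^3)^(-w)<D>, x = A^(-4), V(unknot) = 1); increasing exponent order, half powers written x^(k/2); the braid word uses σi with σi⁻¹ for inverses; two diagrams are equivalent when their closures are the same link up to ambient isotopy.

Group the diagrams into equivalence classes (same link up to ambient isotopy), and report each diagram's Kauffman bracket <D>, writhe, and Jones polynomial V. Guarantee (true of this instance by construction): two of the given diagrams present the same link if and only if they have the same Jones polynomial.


equivalence classes: {D1} | {D2, D3}
D1 (bracket A^-2 + A^6 - A^10; 10 crossings at w = -2): V = -x^-4 + x^-3 + x^-1
V(D2) = -x^-2 + x^-1 - 1 + 3x - 2x^2 + 3x^3 - 2x^4 + x^5 - x^6  (w +4, c 12, <D> = -A^-12 + A^-8 - 2A^-4 + 3 - 2A^4 + 3A^8 - A^12 + A^16 - A^20)
D3 (bracket -A^-18 + A^-14 - 2A^-10 + 3A^-6 - 2A^-2 + 3A^2 - A^6 + A^10 - A^14; 10 crossings at w = +2): V = -x^-2 + x^-1 - 1 + 3x - 2x^2 + 3x^3 - 2x^4 + x^5 - x^6
key observation: 2 classes among 3 diagrams; unequal V(x) rules out equality


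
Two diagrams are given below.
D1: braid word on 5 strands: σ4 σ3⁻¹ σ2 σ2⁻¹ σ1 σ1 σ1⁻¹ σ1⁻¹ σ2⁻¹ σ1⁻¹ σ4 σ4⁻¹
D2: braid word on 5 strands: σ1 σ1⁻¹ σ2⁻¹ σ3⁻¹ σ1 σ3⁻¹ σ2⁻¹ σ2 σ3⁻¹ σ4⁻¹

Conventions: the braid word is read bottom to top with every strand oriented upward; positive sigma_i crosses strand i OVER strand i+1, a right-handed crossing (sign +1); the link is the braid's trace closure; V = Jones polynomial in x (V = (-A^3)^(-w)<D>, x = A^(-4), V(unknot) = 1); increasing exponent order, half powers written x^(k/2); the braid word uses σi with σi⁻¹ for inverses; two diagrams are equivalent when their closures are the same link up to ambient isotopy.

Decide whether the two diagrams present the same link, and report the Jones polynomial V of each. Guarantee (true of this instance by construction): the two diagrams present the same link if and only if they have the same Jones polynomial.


same link: no
V(D1) = 1  [12 crossings, <D> = A^-6, w = -2]
V(D2) = -x^-4 + x^-3 + x^-1  (w -4, c 10, <D> = A^-8 + 1 - A^4)
note: 2 values of V(x) split the 2 diagrams


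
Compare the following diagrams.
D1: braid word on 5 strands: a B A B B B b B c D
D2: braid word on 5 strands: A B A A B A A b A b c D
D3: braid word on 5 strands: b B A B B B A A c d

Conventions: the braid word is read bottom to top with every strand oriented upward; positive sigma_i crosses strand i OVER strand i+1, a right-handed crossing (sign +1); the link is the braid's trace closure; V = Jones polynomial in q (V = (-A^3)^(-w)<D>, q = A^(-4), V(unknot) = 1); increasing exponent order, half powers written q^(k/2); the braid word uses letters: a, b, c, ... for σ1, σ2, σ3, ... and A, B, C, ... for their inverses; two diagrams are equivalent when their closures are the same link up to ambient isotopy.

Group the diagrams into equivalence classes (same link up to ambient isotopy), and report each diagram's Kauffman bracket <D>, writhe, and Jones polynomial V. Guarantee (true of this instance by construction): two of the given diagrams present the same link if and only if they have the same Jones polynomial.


equivalence classes: {D1} | {D2, D3}
D1 (bracket A^-8 + 1 - A^4; 10 crossings at w = -4): V = -q^-4 + q^-3 + q^-1
V(D2) = q^-8 - 2q^-7 + q^-6 - 2q^-5 + 2q^-4 + q^-2  (w -6, c 12, <D> = A^-10 + 2A^-2 - 2A^2 + A^6 - 2A^10 + A^14)
V(D3) = q^-8 - 2q^-7 + q^-6 - 2q^-5 + 2q^-4 + q^-2  [10 crossings, <D> = A^-4 + 2A^4 - 2A^8 + A^12 - 2A^16 + A^20, w = -4]
key observation: comparing 3 Jones polynomials yields 2 groups


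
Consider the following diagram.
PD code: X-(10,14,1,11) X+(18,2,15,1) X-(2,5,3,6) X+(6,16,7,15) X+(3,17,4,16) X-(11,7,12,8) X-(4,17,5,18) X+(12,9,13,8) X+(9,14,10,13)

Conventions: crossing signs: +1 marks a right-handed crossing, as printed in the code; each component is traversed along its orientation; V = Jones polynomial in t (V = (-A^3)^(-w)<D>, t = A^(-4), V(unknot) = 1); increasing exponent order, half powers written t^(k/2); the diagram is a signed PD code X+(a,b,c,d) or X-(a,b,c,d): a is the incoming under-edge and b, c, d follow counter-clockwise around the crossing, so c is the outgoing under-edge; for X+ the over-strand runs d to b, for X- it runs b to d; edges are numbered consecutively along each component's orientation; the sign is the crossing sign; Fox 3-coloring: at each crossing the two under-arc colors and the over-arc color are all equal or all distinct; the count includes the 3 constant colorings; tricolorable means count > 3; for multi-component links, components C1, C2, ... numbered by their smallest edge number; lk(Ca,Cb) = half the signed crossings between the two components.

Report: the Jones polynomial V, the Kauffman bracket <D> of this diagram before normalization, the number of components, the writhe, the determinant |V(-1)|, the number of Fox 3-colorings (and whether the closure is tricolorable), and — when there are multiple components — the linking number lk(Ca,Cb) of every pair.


Jones polynomial: V(t) = 1 + t + t^2 + t^3
<D> = -A^-9 - A^-5 - A^-1 - A^3; writhe +1
components 3, writhe +1 (9 crossings)
linking number lk(C1,C2) = 0
lk(C1,C3): +1
lk(C2,C3) = 0
3-colorings: 9 of 3^9, det 0 — tricolorable
note: w = +1 shifts under R1 moves; the (-A^3)^(-1) factor cancels that in V


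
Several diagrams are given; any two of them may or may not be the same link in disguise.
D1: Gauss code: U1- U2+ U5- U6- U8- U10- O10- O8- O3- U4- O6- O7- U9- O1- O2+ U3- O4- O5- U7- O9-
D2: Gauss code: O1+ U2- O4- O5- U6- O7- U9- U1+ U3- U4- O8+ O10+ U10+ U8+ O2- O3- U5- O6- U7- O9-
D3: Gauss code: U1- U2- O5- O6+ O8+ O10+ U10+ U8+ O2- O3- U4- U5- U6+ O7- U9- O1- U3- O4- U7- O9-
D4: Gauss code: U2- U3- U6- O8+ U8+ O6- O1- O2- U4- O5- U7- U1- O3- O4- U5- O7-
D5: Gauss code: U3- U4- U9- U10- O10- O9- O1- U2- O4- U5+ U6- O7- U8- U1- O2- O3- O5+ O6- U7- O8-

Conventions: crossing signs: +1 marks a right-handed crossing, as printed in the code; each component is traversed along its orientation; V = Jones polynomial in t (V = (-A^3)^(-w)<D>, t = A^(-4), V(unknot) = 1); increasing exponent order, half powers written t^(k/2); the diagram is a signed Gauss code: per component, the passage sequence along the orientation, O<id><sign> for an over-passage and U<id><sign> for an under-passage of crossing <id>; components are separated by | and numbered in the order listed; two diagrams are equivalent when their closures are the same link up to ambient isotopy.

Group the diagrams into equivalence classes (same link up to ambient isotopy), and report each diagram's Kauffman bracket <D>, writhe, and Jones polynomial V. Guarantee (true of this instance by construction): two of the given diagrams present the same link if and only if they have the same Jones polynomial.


grouping into links: {D1, D2, D3, D4, D5}
V(D1) = -t^-7 + t^-6 - t^-5 + t^-4 + t^-2  (w -8, c 10, <D> = A^-16 + A^-8 - A^-4 + 1 - A^4)
D2 (bracket A^-4 + A^4 - A^8 + A^12 - A^16; 10 crossings at w = -4): V = -t^-7 + t^-6 - t^-5 + t^-4 + t^-2
V(D3) = -t^-7 + t^-6 - t^-5 + t^-4 + t^-2  [10 crossings, <D> = A^-4 + A^4 - A^8 + A^12 - A^16, w = -4]
V(D4) = -t^-7 + t^-6 - t^-5 + t^-4 + t^-2  (w -6, c 8, <D> = A^-10 + A^-2 - A^2 + A^6 - A^10)
D5 (bracket A^-16 + A^-8 - A^-4 + 1 - A^4; 10 crossings at w = -8): V = -t^-7 + t^-6 - t^-5 + t^-4 + t^-2
why: all 5 diagrams share one V(t), hence one class


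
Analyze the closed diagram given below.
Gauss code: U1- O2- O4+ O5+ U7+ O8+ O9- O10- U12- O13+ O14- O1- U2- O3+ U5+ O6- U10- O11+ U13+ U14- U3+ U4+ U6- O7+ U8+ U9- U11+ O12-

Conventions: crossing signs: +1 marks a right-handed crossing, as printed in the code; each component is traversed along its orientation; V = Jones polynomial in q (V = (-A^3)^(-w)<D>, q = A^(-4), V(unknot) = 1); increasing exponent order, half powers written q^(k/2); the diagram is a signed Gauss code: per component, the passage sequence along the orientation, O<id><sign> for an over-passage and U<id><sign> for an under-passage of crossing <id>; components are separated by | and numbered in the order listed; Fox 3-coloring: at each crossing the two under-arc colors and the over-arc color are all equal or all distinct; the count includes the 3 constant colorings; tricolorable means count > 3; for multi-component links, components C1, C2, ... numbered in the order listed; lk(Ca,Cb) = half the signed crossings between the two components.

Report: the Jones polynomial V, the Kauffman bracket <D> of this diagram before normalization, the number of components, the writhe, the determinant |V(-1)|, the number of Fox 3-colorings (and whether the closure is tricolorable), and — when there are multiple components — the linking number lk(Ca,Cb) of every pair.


Jones polynomial: V(q) = -q^-3 + 2q^-2 - 2q^-1 + 3 - 2q + 2q^2 - q^3
<D> = -A^-12 + 2A^-8 - 2A^-4 + 3 - 2A^4 + 2A^8 - A^12; writhe 0
components 1, writhe 0 (14 crossings)
3-colorings: 3 of 3^14, det 13 — not tricolorable
note: w = 0 (over 14 crossings) is diagram-only; (-A^3)^(0) removes it from V


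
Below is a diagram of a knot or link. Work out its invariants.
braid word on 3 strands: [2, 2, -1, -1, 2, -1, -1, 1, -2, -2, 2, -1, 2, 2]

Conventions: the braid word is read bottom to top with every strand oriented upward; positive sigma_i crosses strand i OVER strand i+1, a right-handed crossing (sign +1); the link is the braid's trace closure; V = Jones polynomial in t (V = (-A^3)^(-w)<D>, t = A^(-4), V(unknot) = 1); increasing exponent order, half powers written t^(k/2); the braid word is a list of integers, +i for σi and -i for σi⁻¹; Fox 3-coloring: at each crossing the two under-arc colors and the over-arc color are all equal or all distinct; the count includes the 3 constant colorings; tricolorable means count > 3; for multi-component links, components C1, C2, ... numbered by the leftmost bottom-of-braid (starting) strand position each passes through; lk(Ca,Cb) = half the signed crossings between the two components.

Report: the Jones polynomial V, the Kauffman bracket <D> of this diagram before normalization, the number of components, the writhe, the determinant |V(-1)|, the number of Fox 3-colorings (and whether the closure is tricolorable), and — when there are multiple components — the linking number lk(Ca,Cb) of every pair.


V(t) = -t^-3 + t^-2 - t^-1 + 3 - t + t^2 - t^3
bracket: -A^-12 + A^-8 - A^-4 + 3 - A^4 + A^8 - A^12, w = 0
1 component, writhe 0, over 14 crossings
det 9, colorings 27 of 3^14 — tricolorable
observation: V is palindromic (span 6, det 9): t -> 1/t fixes it; necessary, not sufficient, for amphichirality


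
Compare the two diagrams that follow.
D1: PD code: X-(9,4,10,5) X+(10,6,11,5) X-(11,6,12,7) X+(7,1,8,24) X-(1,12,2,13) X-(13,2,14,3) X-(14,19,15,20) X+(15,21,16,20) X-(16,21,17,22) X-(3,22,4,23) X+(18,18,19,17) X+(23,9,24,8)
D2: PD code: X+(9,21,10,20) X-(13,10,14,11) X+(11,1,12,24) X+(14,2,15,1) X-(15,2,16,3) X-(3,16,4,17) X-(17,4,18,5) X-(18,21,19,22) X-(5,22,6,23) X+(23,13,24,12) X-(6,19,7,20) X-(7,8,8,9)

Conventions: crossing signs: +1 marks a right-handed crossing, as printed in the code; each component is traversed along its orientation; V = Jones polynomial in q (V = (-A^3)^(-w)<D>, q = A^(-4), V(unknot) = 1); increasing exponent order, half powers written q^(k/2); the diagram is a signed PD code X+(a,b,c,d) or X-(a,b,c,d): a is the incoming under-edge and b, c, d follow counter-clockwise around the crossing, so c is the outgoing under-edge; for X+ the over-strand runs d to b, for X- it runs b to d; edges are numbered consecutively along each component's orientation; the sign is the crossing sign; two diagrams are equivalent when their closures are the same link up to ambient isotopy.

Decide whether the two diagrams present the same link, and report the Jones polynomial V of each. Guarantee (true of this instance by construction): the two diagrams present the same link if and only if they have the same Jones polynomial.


equivalent: yes
D1 (bracket A^-10 - A^-6 + 2A^-2 - 2A^2 + 2A^6 - 2A^10 + A^14; 12 crossings at w = -2): V = q^-5 - 2q^-4 + 2q^-3 - 2q^-2 + 2q^-1 - 1 + q
V(D2) = q^-5 - 2q^-4 + 2q^-3 - 2q^-2 + 2q^-1 - 1 + q  [12 crossings, <D> = A^-16 - A^-12 + 2A^-8 - 2A^-4 + 2 - 2A^4 + A^8, w = -4]
observation: all 2 diagrams share one V(q), hence one class


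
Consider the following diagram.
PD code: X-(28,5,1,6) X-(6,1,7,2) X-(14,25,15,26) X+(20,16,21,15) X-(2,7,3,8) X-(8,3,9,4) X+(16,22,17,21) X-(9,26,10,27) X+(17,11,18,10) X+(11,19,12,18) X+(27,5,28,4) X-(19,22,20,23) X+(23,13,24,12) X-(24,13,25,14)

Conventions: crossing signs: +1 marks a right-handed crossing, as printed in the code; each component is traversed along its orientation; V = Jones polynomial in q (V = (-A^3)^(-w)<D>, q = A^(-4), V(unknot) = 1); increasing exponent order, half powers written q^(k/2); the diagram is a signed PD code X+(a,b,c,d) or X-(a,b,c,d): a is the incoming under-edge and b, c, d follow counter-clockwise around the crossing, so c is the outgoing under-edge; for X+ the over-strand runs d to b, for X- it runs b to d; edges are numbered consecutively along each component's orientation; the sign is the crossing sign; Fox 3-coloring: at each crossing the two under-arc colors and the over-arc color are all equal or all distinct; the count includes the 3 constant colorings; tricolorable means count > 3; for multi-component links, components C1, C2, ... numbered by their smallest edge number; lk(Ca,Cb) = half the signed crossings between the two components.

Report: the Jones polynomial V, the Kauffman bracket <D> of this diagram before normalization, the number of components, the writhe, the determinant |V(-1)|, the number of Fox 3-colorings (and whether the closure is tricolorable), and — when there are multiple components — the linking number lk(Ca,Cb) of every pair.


Jones polynomial: V(q) = -q^-3 + q^-2 - q^-1 + 3 - q + q^2 - q^3
<D> = -A^-18 + A^-14 - A^-10 + 3A^-6 - A^-2 + A^2 - A^6; writhe -2
components 1, writhe -2 (14 crossings)
3-colorings: 27 of 3^14, det 9 — tricolorable
note: w = -2 shifts under R1 moves; the (-A^3)^(2) factor cancels that in V


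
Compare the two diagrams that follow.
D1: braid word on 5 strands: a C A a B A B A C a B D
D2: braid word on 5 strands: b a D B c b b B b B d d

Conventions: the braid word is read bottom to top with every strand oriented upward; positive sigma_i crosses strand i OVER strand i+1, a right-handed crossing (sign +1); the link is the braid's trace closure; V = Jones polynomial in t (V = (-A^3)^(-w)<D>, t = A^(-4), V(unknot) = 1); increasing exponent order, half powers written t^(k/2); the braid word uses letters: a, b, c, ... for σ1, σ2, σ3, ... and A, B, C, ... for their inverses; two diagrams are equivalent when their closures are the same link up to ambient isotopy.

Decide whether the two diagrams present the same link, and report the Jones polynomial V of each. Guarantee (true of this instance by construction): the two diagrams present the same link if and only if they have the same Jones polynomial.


equivalent: no
D1 (bracket A^-14 + A^-6 - A^-2; 12 crossings at w = -6): V = -t^-4 + t^-3 + t^-1
V(D2) = 1  (w +4, c 12, <D> = A^12)
key observation: V(t) takes 2 values over 2 diagrams, fixing the grouping
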